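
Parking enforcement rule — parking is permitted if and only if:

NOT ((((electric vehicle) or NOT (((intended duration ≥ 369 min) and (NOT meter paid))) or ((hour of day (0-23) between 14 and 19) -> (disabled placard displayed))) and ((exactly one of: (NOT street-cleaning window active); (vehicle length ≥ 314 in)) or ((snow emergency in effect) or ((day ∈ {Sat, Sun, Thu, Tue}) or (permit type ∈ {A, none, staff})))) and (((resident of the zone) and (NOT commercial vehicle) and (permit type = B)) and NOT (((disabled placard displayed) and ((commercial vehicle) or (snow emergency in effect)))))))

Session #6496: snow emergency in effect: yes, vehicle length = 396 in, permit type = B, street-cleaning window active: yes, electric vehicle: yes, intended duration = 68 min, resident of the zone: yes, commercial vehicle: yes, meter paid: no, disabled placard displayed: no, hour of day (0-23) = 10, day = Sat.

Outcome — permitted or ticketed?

Permitted

Atomic conditions:
  electric vehicle: yes → true
  intended duration ≥ 369 min: 68 ≥ 369 is false
  NOT meter paid: no → true
  hour of day (0-23) between 14 and 19: 10 in [14, 19] is false
  disabled placard displayed: no → false
  NOT street-cleaning window active: yes → false
  vehicle length ≥ 314 in: 396 ≥ 314 is true
  snow emergency in effect: yes → true
  day ∈ {Sat, Sun, Thu, Tue}: Sat is in the set → true
  permit type ∈ {A, none, staff}: B is not in the set → false
  resident of the zone: yes → true
  NOT commercial vehicle: yes → false
  permit type = B: B == B is true
  commercial vehicle: yes → true
Combine:
[1.1.2.1] false AND true = false
[1.1.2] NOT false = true
[1.1.3] false → false (antecedent false ⇒ implication holds) = true
[1.1] true OR true OR true = true
[1.2.1] exactly-one(false, true) = true
[1.2.2.2] true OR false = true
[1.2.2] true OR true = true
[1.2] true OR true = true
[1.3.1] true AND false AND true = false
[1.3.2.1.2] true OR true = true
[1.3.2.1] false AND true = false
[1.3.2] NOT false = true
[1.3] false AND true = false
[1] true AND true AND false = false
[root] NOT false = true
Overall: true → permitted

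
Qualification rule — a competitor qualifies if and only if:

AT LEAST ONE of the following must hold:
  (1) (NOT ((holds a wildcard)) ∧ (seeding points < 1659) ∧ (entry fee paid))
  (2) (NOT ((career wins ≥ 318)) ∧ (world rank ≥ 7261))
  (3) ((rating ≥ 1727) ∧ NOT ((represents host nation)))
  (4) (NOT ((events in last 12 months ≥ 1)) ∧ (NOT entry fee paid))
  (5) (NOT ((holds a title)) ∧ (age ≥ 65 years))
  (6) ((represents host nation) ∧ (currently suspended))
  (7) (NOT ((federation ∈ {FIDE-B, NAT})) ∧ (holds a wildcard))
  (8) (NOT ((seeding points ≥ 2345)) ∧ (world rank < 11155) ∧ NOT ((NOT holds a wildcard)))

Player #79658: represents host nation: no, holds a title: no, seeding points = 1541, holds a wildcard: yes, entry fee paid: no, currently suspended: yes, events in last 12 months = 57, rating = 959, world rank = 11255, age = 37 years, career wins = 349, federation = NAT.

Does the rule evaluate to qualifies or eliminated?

Eliminated

Atomic conditions:
  holds a wildcard: yes → true
  seeding points < 1659: 1541 < 1659 is true
  entry fee paid: no → false
  career wins ≥ 318: 349 ≥ 318 is true
  world rank ≥ 7261: 11255 ≥ 7261 is true
  rating ≥ 1727: 959 ≥ 1727 is false
  represents host nation: no → false
  events in last 12 months ≥ 1: 57 ≥ 1 is true
  NOT entry fee paid: no → true
  holds a title: no → false
  age ≥ 65 years: 37 ≥ 65 is false
  currently suspended: yes → true
  federation ∈ {FIDE-B, NAT}: NAT is in the set → true
  seeding points ≥ 2345: 1541 ≥ 2345 is false
  world rank < 11155: 11255 < 11155 is false
  NOT holds a wildcard: yes → false
Combine:
[1.1] NOT true = false
[1] false AND true AND false = false
[2.1] NOT true = false
[2] false AND true = false
[3.2] NOT false = true
[3] false AND true = false
[4.1] NOT true = false
[4] false AND true = false
[5.1] NOT false = true
[5] true AND false = false
[6] false AND true = false
[7.1] NOT true = false
[7] false AND true = false
[8.1] NOT false = true
[8.3] NOT false = true
[8] true AND false AND true = false
[root] false OR false OR false OR false OR false OR false OR false OR false = false
Overall: false → eliminated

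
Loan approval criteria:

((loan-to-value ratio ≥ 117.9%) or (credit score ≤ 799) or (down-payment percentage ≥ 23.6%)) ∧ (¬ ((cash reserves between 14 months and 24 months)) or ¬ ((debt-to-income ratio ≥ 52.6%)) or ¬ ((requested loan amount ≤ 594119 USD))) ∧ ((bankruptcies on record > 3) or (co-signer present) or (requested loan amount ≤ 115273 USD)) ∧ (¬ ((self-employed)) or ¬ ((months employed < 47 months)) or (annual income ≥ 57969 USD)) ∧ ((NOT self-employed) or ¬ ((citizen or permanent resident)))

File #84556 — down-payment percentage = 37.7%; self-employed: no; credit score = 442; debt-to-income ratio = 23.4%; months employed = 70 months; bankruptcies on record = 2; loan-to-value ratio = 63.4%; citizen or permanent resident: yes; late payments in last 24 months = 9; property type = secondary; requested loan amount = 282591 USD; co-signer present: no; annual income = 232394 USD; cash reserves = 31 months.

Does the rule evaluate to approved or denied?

Atomic conditions:
  loan-to-value ratio ≥ 117.9%: 63.4 ≥ 117.9 is false
  credit score ≤ 799: 442 ≤ 799 is true
  down-payment percentage ≥ 23.6%: 37.7 ≥ 23.6 is true
  cash reserves between 14 months and 24 months: 31 in [14, 24] is false
  debt-to-income ratio ≥ 52.6%: 23.4 ≥ 52.6 is false
  requested loan amount ≤ 594119 USD: 282591 ≤ 594119 is true
  bankruptcies on record > 3: 2 > 3 is false
  co-signer present: no → false
  requested loan amount ≤ 115273 USD: 282591 ≤ 115273 is false
  self-employed: no → false
  months employed < 47 months: 70 < 47 is false
  annual income ≥ 57969 USD: 232394 ≥ 57969 is true
  NOT self-employed: no → true
  citizen or permanent resident: yes → true
Combine:
[1] false OR true OR true = true
[2.1] NOT false = true
[2.2] NOT false = true
[2.3] NOT true = false
[2] true OR true OR false = true
[3] false OR false OR false = false
[4.1] NOT false = true
[4.2] NOT false = true
[4] true OR true OR true = true
[5.2] NOT true = false
[5] true OR false = true
[root] true AND true AND false AND true AND true = false
Overall: false → denied

Denied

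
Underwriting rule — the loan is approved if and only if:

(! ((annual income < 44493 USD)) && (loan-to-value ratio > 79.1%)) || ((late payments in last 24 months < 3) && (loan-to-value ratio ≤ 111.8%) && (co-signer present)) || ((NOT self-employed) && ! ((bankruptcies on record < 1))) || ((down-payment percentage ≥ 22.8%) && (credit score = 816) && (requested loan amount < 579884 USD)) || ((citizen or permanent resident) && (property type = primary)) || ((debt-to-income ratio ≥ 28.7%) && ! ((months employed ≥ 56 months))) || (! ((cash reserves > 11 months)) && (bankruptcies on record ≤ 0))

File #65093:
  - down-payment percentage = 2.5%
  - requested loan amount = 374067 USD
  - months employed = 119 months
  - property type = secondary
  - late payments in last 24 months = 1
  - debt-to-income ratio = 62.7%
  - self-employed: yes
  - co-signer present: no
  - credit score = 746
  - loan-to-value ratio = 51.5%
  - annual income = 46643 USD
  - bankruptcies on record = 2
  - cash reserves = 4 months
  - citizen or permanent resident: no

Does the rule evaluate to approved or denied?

Atomic conditions:
  annual income < 44493 USD: 46643 < 44493 is false
  loan-to-value ratio > 79.1%: 51.5 > 79.1 is false
  late payments in last 24 months < 3: 1 < 3 is true
  loan-to-value ratio ≤ 111.8%: 51.5 ≤ 111.8 is true
  co-signer present: no → false
  NOT self-employed: yes → false
  bankruptcies on record < 1: 2 < 1 is false
  down-payment percentage ≥ 22.8%: 2.5 ≥ 22.8 is false
  credit score = 816: 746 == 816 is false
  requested loan amount < 579884 USD: 374067 < 579884 is true
  citizen or permanent resident: no → false
  property type = primary: secondary == primary is false
  debt-to-income ratio ≥ 28.7%: 62.7 ≥ 28.7 is true
  months employed ≥ 56 months: 119 ≥ 56 is true
  cash reserves > 11 months: 4 > 11 is false
  bankruptcies on record ≤ 0: 2 ≤ 0 is false
Combine:
[1.1] NOT false = true
[1] true AND false = false
[2] true AND true AND false = false
[3.2] NOT false = true
[3] false AND true = false
[4] false AND false AND true = false
[5] false AND false = false
[6.2] NOT true = false
[6] true AND false = false
[7.1] NOT false = true
[7] true AND false = false
[root] false OR false OR false OR false OR false OR false OR false = false
Overall: false → denied

Denied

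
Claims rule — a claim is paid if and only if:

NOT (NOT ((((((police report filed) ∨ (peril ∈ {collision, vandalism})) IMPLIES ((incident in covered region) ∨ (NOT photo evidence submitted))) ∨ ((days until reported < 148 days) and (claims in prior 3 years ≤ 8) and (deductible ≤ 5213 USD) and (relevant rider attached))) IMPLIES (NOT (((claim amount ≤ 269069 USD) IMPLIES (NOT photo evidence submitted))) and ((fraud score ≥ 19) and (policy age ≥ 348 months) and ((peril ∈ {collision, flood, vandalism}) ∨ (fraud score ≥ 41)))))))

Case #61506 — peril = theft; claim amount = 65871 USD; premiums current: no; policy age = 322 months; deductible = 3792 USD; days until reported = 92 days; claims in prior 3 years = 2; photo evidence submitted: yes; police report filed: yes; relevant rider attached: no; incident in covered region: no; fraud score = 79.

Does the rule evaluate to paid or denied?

Paid

Atomic conditions:
  police report filed: yes → true
  peril ∈ {collision, vandalism}: theft is not in the set → false
  incident in covered region: no → false
  NOT photo evidence submitted: yes → false
  days until reported < 148 days: 92 < 148 is true
  claims in prior 3 years ≤ 8: 2 ≤ 8 is true
  deductible ≤ 5213 USD: 3792 ≤ 5213 is true
  relevant rider attached: no → false
  claim amount ≤ 269069 USD: 65871 ≤ 269069 is true
  fraud score ≥ 19: 79 ≥ 19 is true
  policy age ≥ 348 months: 322 ≥ 348 is false
  peril ∈ {collision, flood, vandalism}: theft is not in the set → false
  fraud score ≥ 41: 79 ≥ 41 is true
Combine:
[1.1.1.1.1] true OR false = true
[1.1.1.1.2] false OR false = false
[1.1.1.1] true → false = false
[1.1.1.2] true AND true AND true AND false = false
[1.1.1] false OR false = false
[1.1.2.1.1] true → false = false
[1.1.2.1] NOT false = true
[1.1.2.2.3] false OR true = true
[1.1.2.2] true AND false AND true = false
[1.1.2] true AND false = false
[1.1] false → false (antecedent false ⇒ implication holds) = true
[1] NOT true = false
[root] NOT false = true
Overall: true → paid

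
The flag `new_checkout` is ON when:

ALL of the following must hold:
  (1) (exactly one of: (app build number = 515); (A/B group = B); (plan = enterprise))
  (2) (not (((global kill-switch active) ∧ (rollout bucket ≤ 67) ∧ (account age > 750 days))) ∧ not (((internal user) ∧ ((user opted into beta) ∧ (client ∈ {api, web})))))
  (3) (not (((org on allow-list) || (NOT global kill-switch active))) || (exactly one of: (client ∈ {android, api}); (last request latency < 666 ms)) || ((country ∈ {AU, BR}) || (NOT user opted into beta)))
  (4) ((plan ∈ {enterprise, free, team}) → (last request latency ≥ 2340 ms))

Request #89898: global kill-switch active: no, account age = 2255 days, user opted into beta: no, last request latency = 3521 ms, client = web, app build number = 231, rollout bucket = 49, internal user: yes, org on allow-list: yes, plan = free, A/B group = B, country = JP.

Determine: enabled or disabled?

Enabled

Atomic conditions:
  app build number = 515: 231 == 515 is false
  A/B group = B: B == B is true
  plan = enterprise: free == enterprise is false
  global kill-switch active: no → false
  rollout bucket ≤ 67: 49 ≤ 67 is true
  account age > 750 days: 2255 > 750 is true
  internal user: yes → true
  user opted into beta: no → false
  client ∈ {api, web}: web is in the set → true
  org on allow-list: yes → true
  NOT global kill-switch active: no → true
  client ∈ {android, api}: web is not in the set → false
  last request latency < 666 ms: 3521 < 666 is false
  country ∈ {AU, BR}: JP is not in the set → false
  NOT user opted into beta: no → true
  plan ∈ {enterprise, free, team}: free is in the set → true
  last request latency ≥ 2340 ms: 3521 ≥ 2340 is true
Combine:
[1] exactly-one(false, true, false) = true
[2.1.1] false AND true AND true = false
[2.1] NOT false = true
[2.2.1.2] false AND true = false
[2.2.1] true AND false = false
[2.2] NOT false = true
[2] true AND true = true
[3.1.1] true OR true = true
[3.1] NOT true = false
[3.2] exactly-one(false, false) = false
[3.3] false OR true = true
[3] false OR false OR true = true
[4] true → true = true
[root] true AND true AND true AND true = true
Overall: true → enabled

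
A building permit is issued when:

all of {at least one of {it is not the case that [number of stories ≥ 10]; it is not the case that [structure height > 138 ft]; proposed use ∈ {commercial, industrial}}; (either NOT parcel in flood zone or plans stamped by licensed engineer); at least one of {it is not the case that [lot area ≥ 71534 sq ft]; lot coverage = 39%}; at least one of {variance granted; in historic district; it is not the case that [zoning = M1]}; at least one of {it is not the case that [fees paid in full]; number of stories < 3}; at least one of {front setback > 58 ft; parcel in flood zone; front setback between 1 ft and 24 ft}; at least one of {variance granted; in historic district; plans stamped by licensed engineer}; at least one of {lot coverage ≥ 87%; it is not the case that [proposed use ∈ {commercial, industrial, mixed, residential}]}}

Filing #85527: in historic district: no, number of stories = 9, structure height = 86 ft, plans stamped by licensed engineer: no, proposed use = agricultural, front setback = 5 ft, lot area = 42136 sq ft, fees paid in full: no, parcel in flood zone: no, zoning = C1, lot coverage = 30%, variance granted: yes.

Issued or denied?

Atomic conditions:
  number of stories ≥ 10: 9 ≥ 10 is false
  structure height > 138 ft: 86 > 138 is false
  proposed use ∈ {commercial, industrial}: agricultural is not in the set → false
  NOT parcel in flood zone: no → true
  plans stamped by licensed engineer: no → false
  lot area ≥ 71534 sq ft: 42136 ≥ 71534 is false
  lot coverage = 39%: 30 == 39 is false
  variance granted: yes → true
  in historic district: no → false
  zoning = M1: C1 == M1 is false
  fees paid in full: no → false
  number of stories < 3: 9 < 3 is false
  front setback > 58 ft: 5 > 58 is false
  parcel in flood zone: no → false
  front setback between 1 ft and 24 ft: 5 in [1, 24] is true
  lot coverage ≥ 87%: 30 ≥ 87 is false
  proposed use ∈ {commercial, industrial, mixed, residential}: agricultural is not in the set → false
Combine:
[1.1] NOT false = true
[1.2] NOT false = true
[1] true OR true OR false = true
[2] true OR false = true
[3.1] NOT false = true
[3] true OR false = true
[4.3] NOT false = true
[4] true OR false OR true = true
[5.1] NOT false = true
[5] true OR false = true
[6] false OR false OR true = true
[7] true OR false OR false = true
[8.2] NOT false = true
[8] false OR true = true
[root] true AND true AND true AND true AND true AND true AND true AND true = true
Overall: true → issued

Issued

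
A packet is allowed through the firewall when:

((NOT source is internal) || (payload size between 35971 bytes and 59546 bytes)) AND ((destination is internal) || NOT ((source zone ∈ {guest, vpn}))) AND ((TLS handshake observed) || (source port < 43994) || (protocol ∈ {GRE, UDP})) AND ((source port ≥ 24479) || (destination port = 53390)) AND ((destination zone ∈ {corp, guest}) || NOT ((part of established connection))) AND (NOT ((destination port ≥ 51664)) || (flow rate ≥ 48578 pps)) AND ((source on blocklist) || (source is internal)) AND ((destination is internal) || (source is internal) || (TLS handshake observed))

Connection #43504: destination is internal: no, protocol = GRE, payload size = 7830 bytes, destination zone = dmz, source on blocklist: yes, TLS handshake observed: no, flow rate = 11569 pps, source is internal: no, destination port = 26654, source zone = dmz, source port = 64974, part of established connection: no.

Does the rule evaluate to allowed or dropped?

Atomic conditions:
  NOT source is internal: no → true
  payload size between 35971 bytes and 59546 bytes: 7830 in [35971, 59546] is false
  destination is internal: no → false
  source zone ∈ {guest, vpn}: dmz is not in the set → false
  TLS handshake observed: no → false
  source port < 43994: 64974 < 43994 is false
  protocol ∈ {GRE, UDP}: GRE is in the set → true
  source port ≥ 24479: 64974 ≥ 24479 is true
  destination port = 53390: 26654 == 53390 is false
  destination zone ∈ {corp, guest}: dmz is not in the set → false
  part of established connection: no → false
  destination port ≥ 51664: 26654 ≥ 51664 is false
  flow rate ≥ 48578 pps: 11569 ≥ 48578 is false
  source on blocklist: yes → true
  source is internal: no → false
Combine:
[1] true OR false = true
[2.2] NOT false = true
[2] false OR true = true
[3] false OR false OR true = true
[4] true OR false = true
[5.2] NOT false = true
[5] false OR true = true
[6.1] NOT false = true
[6] true OR false = true
[7] true OR false = true
[8] false OR false OR false = false
[root] true AND true AND true AND true AND true AND true AND true AND false = false
Overall: false → dropped

Dropped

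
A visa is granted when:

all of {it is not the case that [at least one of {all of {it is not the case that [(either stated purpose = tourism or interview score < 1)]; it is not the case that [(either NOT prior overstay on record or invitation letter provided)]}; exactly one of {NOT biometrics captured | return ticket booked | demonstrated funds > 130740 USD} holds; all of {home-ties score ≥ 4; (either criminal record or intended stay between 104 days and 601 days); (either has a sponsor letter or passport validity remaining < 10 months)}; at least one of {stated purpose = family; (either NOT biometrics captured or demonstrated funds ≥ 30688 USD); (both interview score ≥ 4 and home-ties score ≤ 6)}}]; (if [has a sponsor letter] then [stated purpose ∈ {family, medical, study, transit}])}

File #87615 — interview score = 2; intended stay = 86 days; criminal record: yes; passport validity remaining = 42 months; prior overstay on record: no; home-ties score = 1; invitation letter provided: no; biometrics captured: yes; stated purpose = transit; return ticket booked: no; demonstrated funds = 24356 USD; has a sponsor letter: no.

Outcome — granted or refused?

Granted

Atomic conditions:
  stated purpose = tourism: transit == tourism is false
  interview score < 1: 2 < 1 is false
  NOT prior overstay on record: no → true
  invitation letter provided: no → false
  NOT biometrics captured: yes → false
  return ticket booked: no → false
  demonstrated funds > 130740 USD: 24356 > 130740 is false
  home-ties score ≥ 4: 1 ≥ 4 is false
  criminal record: yes → true
  intended stay between 104 days and 601 days: 86 in [104, 601] is false
  has a sponsor letter: no → false
  passport validity remaining < 10 months: 42 < 10 is false
  stated purpose = family: transit == family is false
  demonstrated funds ≥ 30688 USD: 24356 ≥ 30688 is false
  interview score ≥ 4: 2 ≥ 4 is false
  home-ties score ≤ 6: 1 ≤ 6 is true
  stated purpose ∈ {family, medical, study, transit}: transit is in the set → true
Combine:
[1.1.1.1.1] false OR false = false
[1.1.1.1] NOT false = true
[1.1.1.2.1] true OR false = true
[1.1.1.2] NOT true = false
[1.1.1] true AND false = false
[1.1.2] exactly-one(false, false, false) = false
[1.1.3.2] true OR false = true
[1.1.3.3] false OR false = false
[1.1.3] false AND true AND false = false
[1.1.4.2] false OR false = false
[1.1.4.3] false AND true = false
[1.1.4] false OR false OR false = false
[1.1] false OR false OR false OR false = false
[1] NOT false = true
[2] false → true (antecedent false ⇒ implication holds) = true
[root] true AND true = true
Overall: true → granted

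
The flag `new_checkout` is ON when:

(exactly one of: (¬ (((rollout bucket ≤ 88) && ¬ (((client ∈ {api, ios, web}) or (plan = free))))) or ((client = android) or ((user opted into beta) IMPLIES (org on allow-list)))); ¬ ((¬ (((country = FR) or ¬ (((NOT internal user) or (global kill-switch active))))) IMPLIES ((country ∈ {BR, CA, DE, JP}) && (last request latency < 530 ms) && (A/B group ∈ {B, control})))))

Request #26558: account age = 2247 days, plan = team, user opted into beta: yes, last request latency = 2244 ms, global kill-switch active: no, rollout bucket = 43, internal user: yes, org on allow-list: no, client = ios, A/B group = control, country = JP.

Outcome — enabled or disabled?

Enabled

Atomic conditions:
  rollout bucket ≤ 88: 43 ≤ 88 is true
  client ∈ {api, ios, web}: ios is in the set → true
  plan = free: team == free is false
  client = android: ios == android is false
  user opted into beta: yes → true
  org on allow-list: no → false
  country = FR: JP == FR is false
  NOT internal user: yes → false
  global kill-switch active: no → false
  country ∈ {BR, CA, DE, JP}: JP is in the set → true
  last request latency < 530 ms: 2244 < 530 is false
  A/B group ∈ {B, control}: control is in the set → true
Combine:
[1.1.1.2.1] true OR false = true
[1.1.1.2] NOT true = false
[1.1.1] true AND false = false
[1.1] NOT false = true
[1.2.2] true → false = false
[1.2] false OR false = false
[1] true OR false = true
[2.1.1.1.2.1] false OR false = false
[2.1.1.1.2] NOT false = true
[2.1.1.1] false OR true = true
[2.1.1] NOT true = false
[2.1.2] true AND false AND true = false
[2.1] false → false (antecedent false ⇒ implication holds) = true
[2] NOT true = false
[root] exactly-one(true, false) = true
Overall: true → enabled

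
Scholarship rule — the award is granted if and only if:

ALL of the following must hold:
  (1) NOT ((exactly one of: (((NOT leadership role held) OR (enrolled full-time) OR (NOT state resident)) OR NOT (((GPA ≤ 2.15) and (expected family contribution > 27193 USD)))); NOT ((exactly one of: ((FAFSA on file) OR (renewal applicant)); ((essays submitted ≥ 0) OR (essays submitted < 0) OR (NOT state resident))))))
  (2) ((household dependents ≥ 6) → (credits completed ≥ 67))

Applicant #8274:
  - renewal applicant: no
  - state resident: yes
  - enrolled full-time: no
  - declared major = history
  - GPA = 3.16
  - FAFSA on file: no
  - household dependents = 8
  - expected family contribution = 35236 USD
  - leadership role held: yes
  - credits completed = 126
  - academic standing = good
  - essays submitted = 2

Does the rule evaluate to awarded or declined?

Atomic conditions:
  NOT leadership role held: yes → false
  enrolled full-time: no → false
  NOT state resident: yes → false
  GPA ≤ 2.15: 3.16 ≤ 2.15 is false
  expected family contribution > 27193 USD: 35236 > 27193 is true
  FAFSA on file: no → false
  renewal applicant: no → false
  essays submitted ≥ 0: 2 ≥ 0 is true
  essays submitted < 0: 2 < 0 is false
  household dependents ≥ 6: 8 ≥ 6 is true
  credits completed ≥ 67: 126 ≥ 67 is true
Combine:
[1.1.1.1] false OR false OR false = false
[1.1.1.2.1] false AND true = false
[1.1.1.2] NOT false = true
[1.1.1] false OR true = true
[1.1.2.1.1] false OR false = false
[1.1.2.1.2] true OR false OR false = true
[1.1.2.1] exactly-one(false, true) = true
[1.1.2] NOT true = false
[1.1] exactly-one(true, false) = true
[1] NOT true = false
[2] true → true = true
[root] false AND true = false
Overall: false → declined

Declined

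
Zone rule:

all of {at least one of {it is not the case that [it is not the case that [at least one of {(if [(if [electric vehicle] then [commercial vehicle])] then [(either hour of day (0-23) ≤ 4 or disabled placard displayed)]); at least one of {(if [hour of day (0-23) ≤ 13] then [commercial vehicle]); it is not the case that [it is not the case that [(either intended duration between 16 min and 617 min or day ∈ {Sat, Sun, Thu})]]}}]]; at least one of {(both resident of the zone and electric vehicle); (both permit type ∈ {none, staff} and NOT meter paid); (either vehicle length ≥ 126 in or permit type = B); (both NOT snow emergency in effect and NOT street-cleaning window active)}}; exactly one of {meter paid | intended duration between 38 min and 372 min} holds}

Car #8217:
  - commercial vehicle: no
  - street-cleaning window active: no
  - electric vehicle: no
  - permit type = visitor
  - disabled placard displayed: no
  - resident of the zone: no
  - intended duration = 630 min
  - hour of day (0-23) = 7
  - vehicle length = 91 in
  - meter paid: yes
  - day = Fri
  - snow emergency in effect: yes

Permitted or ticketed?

Ticketed

Atomic conditions:
  electric vehicle: no → false
  commercial vehicle: no → false
  hour of day (0-23) ≤ 4: 7 ≤ 4 is false
  disabled placard displayed: no → false
  hour of day (0-23) ≤ 13: 7 ≤ 13 is true
  intended duration between 16 min and 617 min: 630 in [16, 617] is false
  day ∈ {Sat, Sun, Thu}: Fri is not in the set → false
  resident of the zone: no → false
  permit type ∈ {none, staff}: visitor is not in the set → false
  NOT meter paid: yes → false
  vehicle length ≥ 126 in: 91 ≥ 126 is false
  permit type = B: visitor == B is false
  NOT snow emergency in effect: yes → false
  NOT street-cleaning window active: no → true
  meter paid: yes → true
  intended duration between 38 min and 372 min: 630 in [38, 372] is false
Combine:
[1.1.1.1.1.1] false → false (antecedent false ⇒ implication holds) = true
[1.1.1.1.1.2] false OR false = false
[1.1.1.1.1] true → false = false
[1.1.1.1.2.1] true → false = false
[1.1.1.1.2.2.1.1] false OR false = false
[1.1.1.1.2.2.1] NOT false = true
[1.1.1.1.2.2] NOT true = false
[1.1.1.1.2] false OR false = false
[1.1.1.1] false OR false = false
[1.1.1] NOT false = true
[1.1] NOT true = false
[1.2.1] false AND false = false
[1.2.2] false AND false = false
[1.2.3] false OR false = false
[1.2.4] false AND true = false
[1.2] false OR false OR false OR false = false
[1] false OR false = false
[2] exactly-one(true, false) = true
[root] false AND true = false
Overall: false → ticketed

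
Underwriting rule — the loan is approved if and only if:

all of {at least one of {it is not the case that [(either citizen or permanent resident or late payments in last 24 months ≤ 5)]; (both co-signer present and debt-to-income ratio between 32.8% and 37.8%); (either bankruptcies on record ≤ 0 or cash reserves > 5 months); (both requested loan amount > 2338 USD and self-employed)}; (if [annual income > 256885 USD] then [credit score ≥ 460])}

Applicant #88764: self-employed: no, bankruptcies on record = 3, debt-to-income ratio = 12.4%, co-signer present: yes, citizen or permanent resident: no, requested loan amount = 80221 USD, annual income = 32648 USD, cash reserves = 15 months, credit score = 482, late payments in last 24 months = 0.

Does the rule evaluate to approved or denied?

Atomic conditions:
  citizen or permanent resident: no → false
  late payments in last 24 months ≤ 5: 0 ≤ 5 is true
  co-signer present: yes → true
  debt-to-income ratio between 32.8% and 37.8%: 12.4 in [32.8, 37.8] is false
  bankruptcies on record ≤ 0: 3 ≤ 0 is false
  cash reserves > 5 months: 15 > 5 is true
  requested loan amount > 2338 USD: 80221 > 2338 is true
  self-employed: no → false
  annual income > 256885 USD: 32648 > 256885 is false
  credit score ≥ 460: 482 ≥ 460 is true
Combine:
[1.1.1] false OR true = true
[1.1] NOT true = false
[1.2] true AND false = false
[1.3] false OR true = true
[1.4] true AND false = false
[1] false OR false OR true OR false = true
[2] false → true (antecedent false ⇒ implication holds) = true
[root] true AND true = true
Overall: true → approved

Approved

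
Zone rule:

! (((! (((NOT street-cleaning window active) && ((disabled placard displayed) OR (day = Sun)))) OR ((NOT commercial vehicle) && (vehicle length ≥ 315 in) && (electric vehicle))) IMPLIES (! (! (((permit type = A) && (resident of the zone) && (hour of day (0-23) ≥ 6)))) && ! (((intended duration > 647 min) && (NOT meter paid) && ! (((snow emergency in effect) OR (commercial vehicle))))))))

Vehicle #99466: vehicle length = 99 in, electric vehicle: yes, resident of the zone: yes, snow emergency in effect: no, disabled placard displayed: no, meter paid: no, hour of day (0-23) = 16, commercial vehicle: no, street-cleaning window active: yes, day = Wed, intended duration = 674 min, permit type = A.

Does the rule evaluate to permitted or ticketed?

Atomic conditions:
  NOT street-cleaning window active: yes → false
  disabled placard displayed: no → false
  day = Sun: Wed == Sun is false
  NOT commercial vehicle: no → true
  vehicle length ≥ 315 in: 99 ≥ 315 is false
  electric vehicle: yes → true
  permit type = A: A == A is true
  resident of the zone: yes → true
  hour of day (0-23) ≥ 6: 16 ≥ 6 is true
  intended duration > 647 min: 674 > 647 is true
  NOT meter paid: no → true
  snow emergency in effect: no → false
  commercial vehicle: no → false
Combine:
[1.1.1.1.2] false OR false = false
[1.1.1.1] false AND false = false
[1.1.1] NOT false = true
[1.1.2] true AND false AND true = false
[1.1] true OR false = true
[1.2.1.1.1] true AND true AND true = true
[1.2.1.1] NOT true = false
[1.2.1] NOT false = true
[1.2.2.1.3.1] false OR false = false
[1.2.2.1.3] NOT false = true
[1.2.2.1] true AND true AND true = true
[1.2.2] NOT true = false
[1.2] true AND false = false
[1] true → false = false
[root] NOT false = true
Overall: true → permitted

Permitted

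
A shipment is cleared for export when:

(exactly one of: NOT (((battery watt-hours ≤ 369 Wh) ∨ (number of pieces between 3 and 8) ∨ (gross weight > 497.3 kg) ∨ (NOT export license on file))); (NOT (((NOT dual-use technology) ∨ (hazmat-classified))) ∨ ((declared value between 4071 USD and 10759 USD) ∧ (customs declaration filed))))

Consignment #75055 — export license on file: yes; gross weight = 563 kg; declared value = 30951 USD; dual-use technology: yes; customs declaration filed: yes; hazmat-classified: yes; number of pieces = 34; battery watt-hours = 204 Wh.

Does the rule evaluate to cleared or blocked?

Blocked

Atomic conditions:
  battery watt-hours ≤ 369 Wh: 204 ≤ 369 is true
  number of pieces between 3 and 8: 34 in [3, 8] is false
  gross weight > 497.3 kg: 563 > 497.3 is true
  NOT export license on file: yes → false
  NOT dual-use technology: yes → false
  hazmat-classified: yes → true
  declared value between 4071 USD and 10759 USD: 30951 in [4071, 10759] is false
  customs declaration filed: yes → true
Combine:
[1.1] true OR false OR true OR false = true
[1] NOT true = false
[2.1.1] false OR true = true
[2.1] NOT true = false
[2.2] false AND true = false
[2] false OR false = false
[root] exactly-one(false, false) = false
Overall: false → blocked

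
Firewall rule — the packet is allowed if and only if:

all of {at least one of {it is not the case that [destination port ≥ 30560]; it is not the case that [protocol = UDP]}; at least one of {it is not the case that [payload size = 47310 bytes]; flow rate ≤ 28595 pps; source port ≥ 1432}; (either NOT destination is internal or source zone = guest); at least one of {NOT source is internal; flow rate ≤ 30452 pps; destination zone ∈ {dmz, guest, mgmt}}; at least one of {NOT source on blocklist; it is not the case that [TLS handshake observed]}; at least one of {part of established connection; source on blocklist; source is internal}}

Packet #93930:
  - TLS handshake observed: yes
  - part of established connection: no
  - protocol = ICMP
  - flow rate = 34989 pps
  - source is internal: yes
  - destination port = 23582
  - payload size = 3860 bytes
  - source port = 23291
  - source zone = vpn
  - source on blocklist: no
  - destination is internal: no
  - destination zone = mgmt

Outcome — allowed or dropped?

Allowed

Atomic conditions:
  destination port ≥ 30560: 23582 ≥ 30560 is false
  protocol = UDP: ICMP == UDP is false
  payload size = 47310 bytes: 3860 == 47310 is false
  flow rate ≤ 28595 pps: 34989 ≤ 28595 is false
  source port ≥ 1432: 23291 ≥ 1432 is true
  NOT destination is internal: no → true
  source zone = guest: vpn == guest is false
  NOT source is internal: yes → false
  flow rate ≤ 30452 pps: 34989 ≤ 30452 is false
  destination zone ∈ {dmz, guest, mgmt}: mgmt is in the set → true
  NOT source on blocklist: no → true
  TLS handshake observed: yes → true
  part of established connection: no → false
  source on blocklist: no → false
  source is internal: yes → true
Combine:
[1.1] NOT false = true
[1.2] NOT false = true
[1] true OR true = true
[2.1] NOT false = true
[2] true OR false OR true = true
[3] true OR false = true
[4] false OR false OR true = true
[5.2] NOT true = false
[5] true OR false = true
[6] false OR false OR true = true
[root] true AND true AND true AND true AND true AND true = true
Overall: true → allowed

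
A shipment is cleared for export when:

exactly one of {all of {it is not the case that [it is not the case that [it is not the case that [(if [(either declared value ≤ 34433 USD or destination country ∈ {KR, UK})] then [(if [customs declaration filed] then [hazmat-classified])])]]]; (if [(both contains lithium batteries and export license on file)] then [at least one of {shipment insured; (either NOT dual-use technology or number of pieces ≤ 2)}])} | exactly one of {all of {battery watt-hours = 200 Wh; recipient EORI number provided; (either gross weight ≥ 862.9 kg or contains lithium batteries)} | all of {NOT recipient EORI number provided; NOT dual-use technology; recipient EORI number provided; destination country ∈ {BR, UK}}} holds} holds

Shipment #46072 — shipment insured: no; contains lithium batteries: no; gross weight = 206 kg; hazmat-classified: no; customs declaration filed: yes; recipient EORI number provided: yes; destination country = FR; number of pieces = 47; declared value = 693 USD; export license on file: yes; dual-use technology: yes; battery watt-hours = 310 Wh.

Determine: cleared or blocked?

Cleared

Atomic conditions:
  declared value ≤ 34433 USD: 693 ≤ 34433 is true
  destination country ∈ {KR, UK}: FR is not in the set → false
  customs declaration filed: yes → true
  hazmat-classified: no → false
  contains lithium batteries: no → false
  export license on file: yes → true
  shipment insured: no → false
  NOT dual-use technology: yes → false
  number of pieces ≤ 2: 47 ≤ 2 is false
  battery watt-hours = 200 Wh: 310 == 200 is false
  recipient EORI number provided: yes → true
  gross weight ≥ 862.9 kg: 206 ≥ 862.9 is false
  NOT recipient EORI number provided: yes → false
  destination country ∈ {BR, UK}: FR is not in the set → false
Combine:
[1.1.1.1.1.1] true OR false = true
[1.1.1.1.1.2] true → false = false
[1.1.1.1.1] true → false = false
[1.1.1.1] NOT false = true
[1.1.1] NOT true = false
[1.1] NOT false = true
[1.2.1] false AND true = false
[1.2.2.2] false OR false = false
[1.2.2] false OR false = false
[1.2] false → false (antecedent false ⇒ implication holds) = true
[1] true AND true = true
[2.1.3] false OR false = false
[2.1] false AND true AND false = false
[2.2] false AND false AND true AND false = false
[2] exactly-one(false, false) = false
[root] exactly-one(true, false) = true
Overall: true → cleared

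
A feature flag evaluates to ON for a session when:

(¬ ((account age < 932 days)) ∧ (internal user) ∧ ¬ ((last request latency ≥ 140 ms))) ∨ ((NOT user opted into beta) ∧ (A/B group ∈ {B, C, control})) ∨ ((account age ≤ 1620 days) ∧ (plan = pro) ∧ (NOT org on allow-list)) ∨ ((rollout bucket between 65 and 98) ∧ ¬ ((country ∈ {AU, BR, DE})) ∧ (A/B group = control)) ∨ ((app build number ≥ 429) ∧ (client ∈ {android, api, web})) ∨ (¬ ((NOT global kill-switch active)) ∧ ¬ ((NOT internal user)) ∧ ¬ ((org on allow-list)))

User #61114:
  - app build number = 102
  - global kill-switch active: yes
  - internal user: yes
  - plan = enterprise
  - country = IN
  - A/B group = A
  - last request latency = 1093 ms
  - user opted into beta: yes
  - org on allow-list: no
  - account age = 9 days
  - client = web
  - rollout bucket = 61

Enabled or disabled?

Atomic conditions:
  account age < 932 days: 9 < 932 is true
  internal user: yes → true
  last request latency ≥ 140 ms: 1093 ≥ 140 is true
  NOT user opted into beta: yes → false
  A/B group ∈ {B, C, control}: A is not in the set → false
  account age ≤ 1620 days: 9 ≤ 1620 is true
  plan = pro: enterprise == pro is false
  NOT org on allow-list: no → true
  rollout bucket between 65 and 98: 61 in [65, 98] is false
  country ∈ {AU, BR, DE}: IN is not in the set → false
  A/B group = control: A == control is false
  app build number ≥ 429: 102 ≥ 429 is false
  client ∈ {android, api, web}: web is in the set → true
  NOT global kill-switch active: yes → false
  NOT internal user: yes → false
  org on allow-list: no → false
Combine:
[1.1] NOT true = false
[1.3] NOT true = false
[1] false AND true AND false = false
[2] false AND false = false
[3] true AND false AND true = false
[4.2] NOT false = true
[4] false AND true AND false = false
[5] false AND true = false
[6.1] NOT false = true
[6.2] NOT false = true
[6.3] NOT false = true
[6] true AND true AND true = true
[root] false OR false OR false OR false OR false OR true = true
Overall: true → enabled

Enabled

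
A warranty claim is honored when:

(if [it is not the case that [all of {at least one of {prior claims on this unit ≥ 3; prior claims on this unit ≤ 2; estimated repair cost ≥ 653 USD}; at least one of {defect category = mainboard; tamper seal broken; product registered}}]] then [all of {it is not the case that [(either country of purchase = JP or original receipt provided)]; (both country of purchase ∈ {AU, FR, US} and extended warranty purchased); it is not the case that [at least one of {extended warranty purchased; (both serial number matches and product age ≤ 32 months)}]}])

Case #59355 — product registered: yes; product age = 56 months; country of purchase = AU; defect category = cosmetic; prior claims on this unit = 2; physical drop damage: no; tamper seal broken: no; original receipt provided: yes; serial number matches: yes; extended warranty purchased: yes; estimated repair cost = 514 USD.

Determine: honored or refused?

Honored

Atomic conditions:
  prior claims on this unit ≥ 3: 2 ≥ 3 is false
  prior claims on this unit ≤ 2: 2 ≤ 2 is true
  estimated repair cost ≥ 653 USD: 514 ≥ 653 is false
  defect category = mainboard: cosmetic == mainboard is false
  tamper seal broken: no → false
  product registered: yes → true
  country of purchase = JP: AU == JP is false
  original receipt provided: yes → true
  country of purchase ∈ {AU, FR, US}: AU is in the set → true
  extended warranty purchased: yes → true
  serial number matches: yes → true
  product age ≤ 32 months: 56 ≤ 32 is false
Combine:
[1.1.1] false OR true OR false = true
[1.1.2] false OR false OR true = true
[1.1] true AND true = true
[1] NOT true = false
[2.1.1] false OR true = true
[2.1] NOT true = false
[2.2] true AND true = true
[2.3.1.2] true AND false = false
[2.3.1] true OR false = true
[2.3] NOT true = false
[2] false AND true AND false = false
[root] false → false (antecedent false ⇒ implication holds) = true
Overall: true → honored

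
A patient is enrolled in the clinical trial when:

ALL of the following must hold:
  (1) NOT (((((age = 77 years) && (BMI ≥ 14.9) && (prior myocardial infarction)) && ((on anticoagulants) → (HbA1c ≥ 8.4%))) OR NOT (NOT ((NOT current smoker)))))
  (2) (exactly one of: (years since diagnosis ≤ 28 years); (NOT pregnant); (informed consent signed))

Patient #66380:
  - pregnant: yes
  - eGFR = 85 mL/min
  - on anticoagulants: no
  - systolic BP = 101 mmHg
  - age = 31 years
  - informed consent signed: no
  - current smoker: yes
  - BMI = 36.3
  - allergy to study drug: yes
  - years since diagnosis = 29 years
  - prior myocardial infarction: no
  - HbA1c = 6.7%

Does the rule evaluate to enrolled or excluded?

Excluded

Atomic conditions:
  age = 77 years: 31 == 77 is false
  BMI ≥ 14.9: 36.3 ≥ 14.9 is true
  prior myocardial infarction: no → false
  on anticoagulants: no → false
  HbA1c ≥ 8.4%: 6.7 ≥ 8.4 is false
  NOT current smoker: yes → false
  years since diagnosis ≤ 28 years: 29 ≤ 28 is false
  NOT pregnant: yes → false
  informed consent signed: no → false
Combine:
[1.1.1.1] false AND true AND false = false
[1.1.1.2] false → false (antecedent false ⇒ implication holds) = true
[1.1.1] false AND true = false
[1.1.2.1] NOT false = true
[1.1.2] NOT true = false
[1.1] false OR false = false
[1] NOT false = true
[2] exactly-one(false, false, false) = false
[root] true AND false = false
Overall: false → excluded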